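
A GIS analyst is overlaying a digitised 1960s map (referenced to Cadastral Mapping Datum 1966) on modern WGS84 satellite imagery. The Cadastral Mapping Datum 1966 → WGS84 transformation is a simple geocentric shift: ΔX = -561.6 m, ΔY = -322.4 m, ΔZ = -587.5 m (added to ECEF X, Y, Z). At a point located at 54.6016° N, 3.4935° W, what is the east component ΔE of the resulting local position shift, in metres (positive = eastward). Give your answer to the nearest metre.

ΔE = -356 m

At φ = 54.6016°, λ = -3.4935°: sin φ = 0.815144, cos φ = 0.579258, sin λ = -0.060935, cos λ = 0.998142.
ΔE = −sin λ·ΔX + cos λ·ΔY = −(-0.060935)·(-561.6) + (0.998142)·(-322.4) = -356.02 m.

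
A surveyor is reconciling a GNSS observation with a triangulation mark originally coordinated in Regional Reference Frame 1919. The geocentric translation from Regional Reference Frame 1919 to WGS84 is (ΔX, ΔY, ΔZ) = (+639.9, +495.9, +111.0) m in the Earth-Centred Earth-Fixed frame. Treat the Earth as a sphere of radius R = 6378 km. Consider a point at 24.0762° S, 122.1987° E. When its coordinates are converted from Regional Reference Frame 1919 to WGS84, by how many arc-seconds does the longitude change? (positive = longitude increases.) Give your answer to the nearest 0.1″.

sin φ = -0.407951, cos φ = 0.913004, sin λ = 0.846205, cos λ = -0.532857.
East component: ΔE = −sin λ·ΔX + cos λ·ΔY = −(0.846205)(639.9) + (-0.532857)(495.9) = -805.73 m.
1° of latitude spans πR/180 = 111317 m; at latitude φ, 1° of longitude spans that × cos φ = 101632.9 m, so Δλ = -805.73 / 101632.9 × 3600 = -28.540″.

Δλ = -28.5″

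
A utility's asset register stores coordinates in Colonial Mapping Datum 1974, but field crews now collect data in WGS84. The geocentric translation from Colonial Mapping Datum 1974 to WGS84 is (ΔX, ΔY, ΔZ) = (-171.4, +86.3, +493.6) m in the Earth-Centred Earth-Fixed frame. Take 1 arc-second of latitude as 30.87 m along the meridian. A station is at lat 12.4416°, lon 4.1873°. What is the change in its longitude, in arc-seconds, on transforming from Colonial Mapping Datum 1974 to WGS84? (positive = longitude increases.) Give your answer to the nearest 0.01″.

Δλ = 3.27″

sin φ = 0.215444, cos φ = 0.976516, sin λ = 0.073017, cos λ = 0.997331.
East component: ΔE = −sin λ·ΔX + cos λ·ΔY = −(0.073017)(-171.4) + (0.997331)(86.3) = 98.58 m.
1° of latitude spans 3600 × 30.87 = 111132 m; at latitude φ, 1° of longitude spans that × cos φ = 108522.2 m, so Δλ = 98.58 / 108522.2 × 3600 = 3.270″.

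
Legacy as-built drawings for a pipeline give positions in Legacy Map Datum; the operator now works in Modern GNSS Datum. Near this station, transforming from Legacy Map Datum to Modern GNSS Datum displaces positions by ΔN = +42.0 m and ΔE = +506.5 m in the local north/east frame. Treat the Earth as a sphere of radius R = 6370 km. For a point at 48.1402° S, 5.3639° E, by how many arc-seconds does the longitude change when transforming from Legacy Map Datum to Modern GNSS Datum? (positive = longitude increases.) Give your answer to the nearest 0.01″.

Δλ = 24.58″

At latitude -48.1402°, cos φ = 0.667310.
One radian of longitude at latitude φ spans R cos φ, so Δλ = ΔE / (R cos φ) = 506.5 / (6370000 × 0.667310) = 1.1916e-04 rad = 24.577″.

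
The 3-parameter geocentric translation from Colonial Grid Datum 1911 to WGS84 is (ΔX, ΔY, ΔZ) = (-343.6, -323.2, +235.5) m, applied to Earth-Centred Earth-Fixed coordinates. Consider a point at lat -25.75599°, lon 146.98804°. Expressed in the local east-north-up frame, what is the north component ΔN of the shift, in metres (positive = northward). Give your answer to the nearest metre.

At φ = -25.75599°, λ = 146.98804°: sin φ = -0.434539, cos φ = 0.900653, sin λ = 0.544814, cos λ = -0.838557.
ΔN = −sin φ cos λ·ΔX − sin φ sin λ·ΔY + cos φ·ΔZ = −(-0.434539)(-0.838557)(-343.6) − (-0.434539)(0.544814)(-323.2) + (0.900653)(235.5) = 260.79 m.

ΔN = 261 m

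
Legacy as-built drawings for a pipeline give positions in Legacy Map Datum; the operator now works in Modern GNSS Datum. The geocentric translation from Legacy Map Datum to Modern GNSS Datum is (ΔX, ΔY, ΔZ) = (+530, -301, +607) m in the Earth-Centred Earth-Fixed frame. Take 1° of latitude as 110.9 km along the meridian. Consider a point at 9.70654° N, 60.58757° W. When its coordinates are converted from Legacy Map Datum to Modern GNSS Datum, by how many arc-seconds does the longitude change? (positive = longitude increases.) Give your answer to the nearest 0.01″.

Δλ = 10.34″

sin φ = 0.168602, cos φ = 0.985684, sin λ = -0.871107, cos λ = 0.491093.
East component: ΔE = −sin λ·ΔX + cos λ·ΔY = −(-0.871107)(530) + (0.491093)(-301) = 313.87 m.
1° of latitude spans 110900 m; at latitude φ, 1° of longitude spans that × cos φ = 109312.4 m, so Δλ = 313.87 / 109312.4 × 3600 = 10.337″.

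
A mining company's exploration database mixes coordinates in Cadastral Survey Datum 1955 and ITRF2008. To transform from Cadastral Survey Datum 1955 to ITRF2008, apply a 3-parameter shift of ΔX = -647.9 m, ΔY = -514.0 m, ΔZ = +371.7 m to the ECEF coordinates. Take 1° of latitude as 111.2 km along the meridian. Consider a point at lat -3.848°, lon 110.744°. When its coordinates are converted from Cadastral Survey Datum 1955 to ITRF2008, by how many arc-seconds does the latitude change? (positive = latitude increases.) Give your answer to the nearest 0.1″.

Δφ = 11.5″

sin φ = -0.067110, cos φ = 0.997746, sin λ = 0.935172, cos λ = -0.354193.
North component: ΔN = −sin φ cos λ·ΔX − sin φ sin λ·ΔY + cos φ·ΔZ = −(-0.067110)(-0.354193)(-647.9) − (-0.067110)(0.935172)(-514.0) + (0.997746)(371.7) = 354.00 m.
1° of latitude spans 111200 m, so Δφ = 354.00 / 111200 × 3600 = 11.461″.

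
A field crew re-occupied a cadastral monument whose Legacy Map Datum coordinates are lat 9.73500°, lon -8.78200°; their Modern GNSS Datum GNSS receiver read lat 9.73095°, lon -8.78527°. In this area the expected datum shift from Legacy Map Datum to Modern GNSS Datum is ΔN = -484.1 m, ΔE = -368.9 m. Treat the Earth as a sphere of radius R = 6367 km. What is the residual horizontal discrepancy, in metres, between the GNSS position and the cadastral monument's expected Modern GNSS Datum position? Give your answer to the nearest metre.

36 m

Observed coordinate differences: Δφ = -0.00405°, Δλ = -0.00327°.
Converting to metres (1° lat = 111125 m, cos φ = 0.985600): observed ΔN = -450.1 m, observed ΔE = -358.1 m.
Subtracting the expected shift leaves a residual of -450.1 − (-484.1) = 34.0 m north and -358.1 − (-368.9) = 10.8 m east.
Residual distance = √(34.0² + 10.8²) = 35.7 m.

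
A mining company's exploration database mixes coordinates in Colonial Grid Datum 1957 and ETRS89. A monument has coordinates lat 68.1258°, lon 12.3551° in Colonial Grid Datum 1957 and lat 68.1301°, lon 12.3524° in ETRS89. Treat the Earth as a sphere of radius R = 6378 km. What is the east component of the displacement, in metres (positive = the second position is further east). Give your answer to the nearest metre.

ΔE = -112 m

Δφ = 68.1301° − 68.1258° = +0.0043°; Δλ = 12.3524° − 12.3551° = -0.0027°.
1° along a meridian = πR/180 = 111317 m.
ΔN = Δφ × 111317 = 478.7 m; ΔE = Δλ × 111317 × cos(68.1258°) = -0.0027 × 111317 × 0.372570 = -112.0 m.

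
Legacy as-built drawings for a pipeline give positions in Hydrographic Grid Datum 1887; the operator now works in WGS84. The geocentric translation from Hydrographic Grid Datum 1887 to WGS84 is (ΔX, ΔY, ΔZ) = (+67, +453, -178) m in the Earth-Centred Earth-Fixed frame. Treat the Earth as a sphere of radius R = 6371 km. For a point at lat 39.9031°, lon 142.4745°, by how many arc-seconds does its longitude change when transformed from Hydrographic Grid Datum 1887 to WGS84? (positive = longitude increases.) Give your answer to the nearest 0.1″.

sin φ = 0.641491, cos φ = 0.767130, sin λ = 0.609114, cos λ = -0.793082.
East component: ΔE = −sin λ·ΔX + cos λ·ΔY = −(0.609114)(67) + (-0.793082)(453) = -400.08 m.
1° of latitude spans πR/180 = 111195 m; at latitude φ, 1° of longitude spans that × cos φ = 85301.0 m, so Δλ = -400.08 / 85301.0 × 3600 = -16.885″.

Δλ = -16.9″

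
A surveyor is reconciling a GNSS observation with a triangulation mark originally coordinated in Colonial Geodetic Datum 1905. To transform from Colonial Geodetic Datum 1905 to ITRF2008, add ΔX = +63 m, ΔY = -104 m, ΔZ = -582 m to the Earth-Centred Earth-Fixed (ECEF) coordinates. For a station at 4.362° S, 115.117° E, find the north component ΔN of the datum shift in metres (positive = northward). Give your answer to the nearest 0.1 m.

The local north axis is (−sin φ cos λ, −sin φ sin λ, cos φ), giving ΔN = -2.034 − 7.162 − 580.314 = -589.51 m.

ΔN = -589.5 m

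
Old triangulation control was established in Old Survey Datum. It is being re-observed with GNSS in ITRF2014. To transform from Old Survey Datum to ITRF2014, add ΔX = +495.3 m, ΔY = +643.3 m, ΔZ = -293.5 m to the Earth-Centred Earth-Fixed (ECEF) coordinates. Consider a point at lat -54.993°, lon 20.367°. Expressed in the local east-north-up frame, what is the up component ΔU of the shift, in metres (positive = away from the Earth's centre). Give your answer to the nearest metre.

The local up (radial) axis is (cos φ cos λ, cos φ sin λ, sin φ), giving ΔU = 266.378 + 128.440 + 240.401 = 635.22 m.

ΔU = 635 m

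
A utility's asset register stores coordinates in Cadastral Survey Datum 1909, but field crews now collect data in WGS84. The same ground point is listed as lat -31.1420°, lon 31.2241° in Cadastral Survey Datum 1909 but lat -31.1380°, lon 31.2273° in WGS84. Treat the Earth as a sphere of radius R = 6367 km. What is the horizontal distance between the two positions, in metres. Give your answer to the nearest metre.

Δφ = -31.1380° − -31.1420° = +0.0040°; Δλ = 31.2273° − 31.2241° = +0.0032°.
1° along a meridian = πR/180 = 111125 m.
ΔN = Δφ × 111125 = 444.5 m; ΔE = Δλ × 111125 × cos(-31.1420°) = +0.0032 × 111125 × 0.855888 = 304.4 m.
Distance = √(ΔE² + ΔN²) = √(304.4² + 444.5²) = 538.7 m.

539 m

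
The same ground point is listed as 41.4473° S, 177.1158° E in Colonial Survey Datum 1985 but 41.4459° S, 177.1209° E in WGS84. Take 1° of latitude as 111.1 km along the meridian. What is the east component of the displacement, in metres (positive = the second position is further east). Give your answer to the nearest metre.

Δφ = -41.4459° − -41.4473° = +0.0014°; Δλ = 177.1209° − 177.1158° = +0.0051°.
ΔN = Δφ × 111100 = 155.5 m; ΔE = Δλ × 111100 × cos(-41.4473°) = +0.0051 × 111100 × 0.749565 = 424.7 m.

ΔE = 425 m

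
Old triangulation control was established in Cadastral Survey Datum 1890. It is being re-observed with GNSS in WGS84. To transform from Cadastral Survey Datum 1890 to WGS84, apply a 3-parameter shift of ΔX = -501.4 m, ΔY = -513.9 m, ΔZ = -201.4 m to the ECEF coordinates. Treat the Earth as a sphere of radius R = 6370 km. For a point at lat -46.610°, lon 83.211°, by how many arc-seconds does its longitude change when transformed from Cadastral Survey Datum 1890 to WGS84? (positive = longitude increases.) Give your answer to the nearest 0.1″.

sin φ = -0.726695, cos φ = 0.686961, sin λ = 0.992988, cos λ = 0.118213.
East component: ΔE = −sin λ·ΔX + cos λ·ΔY = −(0.992988)(-501.4) + (0.118213)(-513.9) = 437.13 m.
1° of latitude spans πR/180 = 111177 m; at latitude φ, 1° of longitude spans that × cos φ = 76374.6 m, so Δλ = 437.13 / 76374.6 × 3600 = 20.605″.

Δλ = 20.6″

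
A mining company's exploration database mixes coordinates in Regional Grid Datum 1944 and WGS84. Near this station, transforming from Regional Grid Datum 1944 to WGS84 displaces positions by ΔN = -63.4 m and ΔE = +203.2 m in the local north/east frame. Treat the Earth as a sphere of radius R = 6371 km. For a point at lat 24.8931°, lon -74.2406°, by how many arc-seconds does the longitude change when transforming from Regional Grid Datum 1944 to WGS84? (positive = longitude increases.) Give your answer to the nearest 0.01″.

Δλ = 7.25″

At latitude 24.8931°, cos φ = 0.907095.
One radian of longitude at latitude φ spans R cos φ, so Δλ = ΔE / (R cos φ) = 203.2 / (6371000 × 0.907095) = 3.5161e-05 rad = 7.253″.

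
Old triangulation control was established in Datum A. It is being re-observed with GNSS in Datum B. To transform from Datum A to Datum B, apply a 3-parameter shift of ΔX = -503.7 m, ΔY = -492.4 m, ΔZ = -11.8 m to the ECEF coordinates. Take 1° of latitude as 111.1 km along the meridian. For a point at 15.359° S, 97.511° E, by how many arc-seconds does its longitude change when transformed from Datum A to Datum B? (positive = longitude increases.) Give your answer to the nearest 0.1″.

sin φ = -0.264866, cos φ = 0.964285, sin λ = 0.991420, cos λ = -0.130717.
East component: ΔE = −sin λ·ΔX + cos λ·ΔY = −(0.991420)(-503.7) + (-0.130717)(-492.4) = 563.74 m.
1° of latitude spans 111100 m; at latitude φ, 1° of longitude spans that × cos φ = 107132.1 m, so Δλ = 563.74 / 107132.1 × 3600 = 18.944″.

Δλ = 18.9″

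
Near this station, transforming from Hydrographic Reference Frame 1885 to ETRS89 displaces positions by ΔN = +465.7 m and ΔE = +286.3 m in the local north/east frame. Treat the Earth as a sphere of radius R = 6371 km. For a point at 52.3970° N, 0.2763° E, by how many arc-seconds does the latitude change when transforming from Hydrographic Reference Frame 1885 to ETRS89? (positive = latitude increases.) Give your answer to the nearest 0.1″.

Δφ = 15.1″

On a sphere of radius R, 1 rad of latitude = R, so Δφ = ΔN / R = 465.7 / 6371000 = 7.3097e-05 rad = 15.077″.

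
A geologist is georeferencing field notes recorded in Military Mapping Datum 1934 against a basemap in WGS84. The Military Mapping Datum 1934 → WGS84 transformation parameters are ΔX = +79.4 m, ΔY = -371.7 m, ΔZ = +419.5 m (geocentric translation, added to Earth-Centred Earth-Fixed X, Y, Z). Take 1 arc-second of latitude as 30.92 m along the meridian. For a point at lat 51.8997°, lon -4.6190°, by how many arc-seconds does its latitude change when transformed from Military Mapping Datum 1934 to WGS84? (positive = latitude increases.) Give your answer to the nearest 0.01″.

Δφ = 5.60″

sin φ = 0.786932, cos φ = 0.617040, sin λ = -0.080529, cos λ = 0.996752.
North component: ΔN = −sin φ cos λ·ΔX − sin φ sin λ·ΔY + cos φ·ΔZ = −(0.786932)(0.996752)(79.4) − (0.786932)(-0.080529)(-371.7) + (0.617040)(419.5) = 173.01 m.
1° of latitude spans 3600 × 30.92 = 111312 m, so Δφ = 173.01 / 111312 × 3600 = 5.596″.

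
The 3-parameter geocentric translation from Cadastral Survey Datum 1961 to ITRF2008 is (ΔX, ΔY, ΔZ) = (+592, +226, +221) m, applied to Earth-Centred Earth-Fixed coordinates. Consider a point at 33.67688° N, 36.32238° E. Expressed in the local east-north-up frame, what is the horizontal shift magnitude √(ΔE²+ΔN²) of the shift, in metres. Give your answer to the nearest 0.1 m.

At φ = 33.67688°, λ = 36.32238°: sin φ = 0.554509, cos φ = 0.832178, sin λ = 0.592328, cos λ = 0.805697.
ΔE = −sin λ·ΔX + cos λ·ΔY = −(0.592328)·(592) + (0.805697)·(226) = -168.57 m.
ΔN = −sin φ cos λ·ΔX − sin φ sin λ·ΔY + cos φ·ΔZ = −(0.554509)(0.805697)(592) − (0.554509)(0.592328)(226) + (0.832178)(221) = -154.80 m.
Horizontal magnitude = √(ΔE² + ΔN²) = √((-168.57)² + (-154.80)²) = 228.87 m.

228.9 m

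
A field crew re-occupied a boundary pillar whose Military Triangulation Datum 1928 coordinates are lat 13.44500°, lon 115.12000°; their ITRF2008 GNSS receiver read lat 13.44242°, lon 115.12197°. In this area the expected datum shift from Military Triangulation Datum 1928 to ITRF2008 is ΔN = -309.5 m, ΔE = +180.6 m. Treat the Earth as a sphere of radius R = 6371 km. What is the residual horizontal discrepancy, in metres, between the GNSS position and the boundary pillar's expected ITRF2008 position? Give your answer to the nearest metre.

Observed coordinate differences: Δφ = -0.00258°, Δλ = +0.00197°.
Converting to metres (1° lat = 111195 m, cos φ = 0.972594): observed ΔN = -286.9 m, observed ΔE = 213.1 m.
Subtracting the expected shift leaves a residual of -286.9 − (-309.5) = 22.6 m north and 213.1 − (180.6) = 32.5 m east.
Residual distance = √(22.6² + 32.5²) = 39.6 m.

40 m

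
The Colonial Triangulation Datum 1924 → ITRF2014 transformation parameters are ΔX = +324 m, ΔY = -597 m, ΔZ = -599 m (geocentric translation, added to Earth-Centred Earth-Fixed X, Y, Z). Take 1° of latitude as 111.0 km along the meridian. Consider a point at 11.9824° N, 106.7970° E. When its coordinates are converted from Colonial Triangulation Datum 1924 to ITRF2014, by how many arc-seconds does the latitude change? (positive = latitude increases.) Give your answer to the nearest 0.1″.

sin φ = 0.207611, cos φ = 0.978211, sin λ = 0.957335, cos λ = -0.288982.
North component: ΔN = −sin φ cos λ·ΔX − sin φ sin λ·ΔY + cos φ·ΔZ = −(0.207611)(-0.288982)(324) − (0.207611)(0.957335)(-597) + (0.978211)(-599) = -447.85 m.
1° of latitude spans 111000 m, so Δφ = -447.85 / 111000 × 3600 = -14.525″.

Δφ = -14.5″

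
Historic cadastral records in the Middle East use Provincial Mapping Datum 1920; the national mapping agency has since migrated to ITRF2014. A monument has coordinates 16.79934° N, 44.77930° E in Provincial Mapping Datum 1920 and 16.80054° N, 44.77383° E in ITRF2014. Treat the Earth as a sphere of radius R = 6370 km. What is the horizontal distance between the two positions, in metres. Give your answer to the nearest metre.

Δφ = 16.80054° − 16.79934° = +0.00120°; Δλ = 44.77383° − 44.77930° = -0.00547°.
1° along a meridian = πR/180 = 111177 m.
ΔN = Δφ × 111177 = 133.4 m; ΔE = Δλ × 111177 × cos(16.79934°) = -0.00547 × 111177 × 0.957323 = -582.2 m.
Distance = √(ΔE² + ΔN²) = √((-582.2)² + 133.4²) = 597.3 m.

597 m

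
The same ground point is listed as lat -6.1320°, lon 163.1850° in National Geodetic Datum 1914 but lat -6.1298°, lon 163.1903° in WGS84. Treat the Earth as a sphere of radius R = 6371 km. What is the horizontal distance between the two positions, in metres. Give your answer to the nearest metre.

635 m

Δφ = -6.1298° − -6.1320° = +0.0022°; Δλ = 163.1903° − 163.1850° = +0.0053°.
1° along a meridian = πR/180 = 111195 m.
ΔN = Δφ × 111195 = 244.6 m; ΔE = Δλ × 111195 × cos(-6.1320°) = +0.0053 × 111195 × 0.994278 = 586.0 m.
Distance = √(ΔE² + ΔN²) = √(586.0² + 244.6²) = 635.0 m.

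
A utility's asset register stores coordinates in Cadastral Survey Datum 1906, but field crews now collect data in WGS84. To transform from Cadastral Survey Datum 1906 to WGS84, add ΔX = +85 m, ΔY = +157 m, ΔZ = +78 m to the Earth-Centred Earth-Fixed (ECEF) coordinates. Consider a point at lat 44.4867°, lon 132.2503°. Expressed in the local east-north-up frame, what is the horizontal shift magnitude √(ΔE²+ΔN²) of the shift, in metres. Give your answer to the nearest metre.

169 m

The local east axis at (φ, λ) is (−sin λ, cos λ, 0), so ΔE = −sin(132.2503°)·85 + cos(132.2503°)·157 = -168.48 m.
The local north axis is (−sin φ cos λ, −sin φ sin λ, cos φ), giving ΔN = 40.049 − 81.436 + 55.646 = 14.26 m.
Horizontal magnitude = √(ΔE² + ΔN²) = √((-168.48)² + 14.26²) = 169.08 m.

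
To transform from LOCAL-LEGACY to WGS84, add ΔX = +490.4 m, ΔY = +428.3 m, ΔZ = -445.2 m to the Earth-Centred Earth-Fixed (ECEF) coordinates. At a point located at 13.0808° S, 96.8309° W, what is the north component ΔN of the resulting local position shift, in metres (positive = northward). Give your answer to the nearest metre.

At φ = -13.0808°, λ = -96.8309°: sin φ = -0.226325, cos φ = 0.974052, sin λ = -0.992902, cos λ = -0.118939.
ΔN = −sin φ cos λ·ΔX − sin φ sin λ·ΔY + cos φ·ΔZ = −(-0.226325)(-0.118939)(490.4) − (-0.226325)(-0.992902)(428.3) + (0.974052)(-445.2) = -543.10 m.

ΔN = -543 m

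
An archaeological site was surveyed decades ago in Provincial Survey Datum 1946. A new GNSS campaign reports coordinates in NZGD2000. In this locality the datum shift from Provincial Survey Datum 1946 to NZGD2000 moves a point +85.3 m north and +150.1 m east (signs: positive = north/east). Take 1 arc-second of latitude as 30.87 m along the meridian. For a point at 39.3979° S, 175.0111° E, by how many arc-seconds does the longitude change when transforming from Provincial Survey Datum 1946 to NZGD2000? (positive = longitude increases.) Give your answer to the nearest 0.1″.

At latitude -39.3979°, cos φ = 0.772757.
1″ of longitude at this latitude = 30.87 × cos φ = 23.8550 m, so Δλ = 150.1 / 23.8550 = 6.292″.

Δλ = 6.3″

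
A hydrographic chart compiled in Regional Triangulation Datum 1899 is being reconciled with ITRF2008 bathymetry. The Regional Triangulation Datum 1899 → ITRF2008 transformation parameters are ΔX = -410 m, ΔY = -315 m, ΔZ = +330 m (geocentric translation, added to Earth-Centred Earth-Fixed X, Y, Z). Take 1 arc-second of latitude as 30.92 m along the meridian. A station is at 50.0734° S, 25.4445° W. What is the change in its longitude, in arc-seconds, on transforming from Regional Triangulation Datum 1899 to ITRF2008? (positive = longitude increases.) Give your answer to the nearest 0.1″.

sin φ = -0.766867, cos φ = 0.641806, sin λ = -0.429637, cos λ = 0.903002.
East component: ΔE = −sin λ·ΔX + cos λ·ΔY = −(-0.429637)(-410) + (0.903002)(-315) = -460.60 m.
1° of latitude spans 3600 × 30.92 = 111312 m; at latitude φ, 1° of longitude spans that × cos φ = 71440.7 m, so Δλ = -460.60 / 71440.7 × 3600 = -23.210″.

Δλ = -23.2″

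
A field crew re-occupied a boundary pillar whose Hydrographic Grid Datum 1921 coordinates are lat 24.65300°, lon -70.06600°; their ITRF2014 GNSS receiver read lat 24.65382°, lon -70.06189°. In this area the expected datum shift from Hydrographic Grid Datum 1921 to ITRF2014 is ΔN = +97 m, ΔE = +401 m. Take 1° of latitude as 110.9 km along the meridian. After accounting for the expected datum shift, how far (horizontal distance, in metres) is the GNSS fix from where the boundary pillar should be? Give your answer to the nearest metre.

Observed coordinate differences: Δφ = +0.00082°, Δλ = +0.00411°.
Converting to metres (1° lat = 110900 m, cos φ = 0.908851): observed ΔN = 90.9 m, observed ΔE = 414.3 m.
Subtracting the expected shift leaves a residual of 90.9 − (97) = -6.1 m north and 414.3 − (401) = 13.3 m east.
Residual distance = √((-6.1)² + 13.3²) = 14.6 m.

15 m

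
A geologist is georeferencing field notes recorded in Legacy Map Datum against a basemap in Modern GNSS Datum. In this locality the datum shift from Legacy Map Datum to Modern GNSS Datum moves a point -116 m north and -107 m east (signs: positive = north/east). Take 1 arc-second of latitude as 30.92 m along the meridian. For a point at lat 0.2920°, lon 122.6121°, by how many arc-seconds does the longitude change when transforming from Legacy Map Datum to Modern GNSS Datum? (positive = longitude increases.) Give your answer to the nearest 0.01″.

At latitude 0.2920°, cos φ = 0.999987.
1″ of longitude at this latitude = 30.92 × cos φ = 30.9196 m, so Δλ = -107.0 / 30.9196 = -3.461″.

Δλ = -3.46″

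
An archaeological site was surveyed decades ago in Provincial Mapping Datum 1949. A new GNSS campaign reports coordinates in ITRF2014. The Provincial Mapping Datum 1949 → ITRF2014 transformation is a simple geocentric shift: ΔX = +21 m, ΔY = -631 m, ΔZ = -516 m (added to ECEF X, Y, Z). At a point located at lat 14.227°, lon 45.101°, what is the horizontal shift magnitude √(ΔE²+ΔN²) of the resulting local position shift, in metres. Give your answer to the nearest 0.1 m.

605.9 m

At φ = 14.227°, λ = 45.101°: sin φ = 0.245764, cos φ = 0.969330, sin λ = 0.708352, cos λ = 0.705859.
ΔE = −sin λ·ΔX + cos λ·ΔY = −(0.708352)·(21) + (0.705859)·(-631) = -460.27 m.
ΔN = −sin φ cos λ·ΔX − sin φ sin λ·ΔY + cos φ·ΔZ = −(0.245764)(0.705859)(21) − (0.245764)(0.708352)(-631) + (0.969330)(-516) = -393.97 m.
Horizontal magnitude = √(ΔE² + ΔN²) = √((-460.27)² + (-393.97)²) = 605.86 m.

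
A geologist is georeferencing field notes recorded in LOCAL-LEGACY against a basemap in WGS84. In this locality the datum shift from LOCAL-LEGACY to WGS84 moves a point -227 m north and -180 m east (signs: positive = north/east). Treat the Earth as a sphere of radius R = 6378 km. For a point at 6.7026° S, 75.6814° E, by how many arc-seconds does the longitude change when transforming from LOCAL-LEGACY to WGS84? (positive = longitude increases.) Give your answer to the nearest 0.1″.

At latitude -6.7026°, cos φ = 0.993165.
One radian of longitude at latitude φ spans R cos φ, so Δλ = ΔE / (R cos φ) = -180.0 / (6378000 × 0.993165) = -2.8416e-05 rad = -5.861″.

Δλ = -5.9″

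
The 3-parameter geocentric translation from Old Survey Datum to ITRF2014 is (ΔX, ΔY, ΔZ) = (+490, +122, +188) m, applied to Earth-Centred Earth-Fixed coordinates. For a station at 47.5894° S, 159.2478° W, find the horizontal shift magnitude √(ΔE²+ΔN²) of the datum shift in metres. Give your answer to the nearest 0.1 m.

250.6 m

The local east axis at (φ, λ) is (−sin λ, cos λ, 0), so ΔE = −sin(-159.2478°)·490 + cos(-159.2478°)·122 = 59.54 m.
The local north axis is (−sin φ cos λ, −sin φ sin λ, cos φ), giving ΔN = -338.310 − 31.916 + 126.795 = -243.43 m.
Horizontal magnitude = √(ΔE² + ΔN²) = √(59.54² + (-243.43)²) = 250.61 m.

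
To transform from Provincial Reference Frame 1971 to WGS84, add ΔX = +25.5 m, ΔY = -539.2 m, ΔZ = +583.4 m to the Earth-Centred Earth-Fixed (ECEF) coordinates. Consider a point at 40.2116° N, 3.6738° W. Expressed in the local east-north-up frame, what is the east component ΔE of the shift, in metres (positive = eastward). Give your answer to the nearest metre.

ΔE = -536 m

At φ = 40.2116°, λ = -3.6738°: sin φ = 0.645612, cos φ = 0.763665, sin λ = -0.064076, cos λ = 0.997945.
ΔE = −sin λ·ΔX + cos λ·ΔY = −(-0.064076)·(25.5) + (0.997945)·(-539.2) = -536.46 m.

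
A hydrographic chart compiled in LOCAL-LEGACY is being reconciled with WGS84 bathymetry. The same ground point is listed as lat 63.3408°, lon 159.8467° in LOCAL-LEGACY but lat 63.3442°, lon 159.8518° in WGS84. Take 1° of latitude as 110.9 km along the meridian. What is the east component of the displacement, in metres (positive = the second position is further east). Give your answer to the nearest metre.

ΔE = 254 m

Δφ = 63.3442° − 63.3408° = +0.0034°; Δλ = 159.8518° − 159.8467° = +0.0051°.
ΔN = Δφ × 110900 = 377.1 m; ΔE = Δλ × 110900 × cos(63.3408°) = +0.0051 × 110900 × 0.448683 = 253.8 m.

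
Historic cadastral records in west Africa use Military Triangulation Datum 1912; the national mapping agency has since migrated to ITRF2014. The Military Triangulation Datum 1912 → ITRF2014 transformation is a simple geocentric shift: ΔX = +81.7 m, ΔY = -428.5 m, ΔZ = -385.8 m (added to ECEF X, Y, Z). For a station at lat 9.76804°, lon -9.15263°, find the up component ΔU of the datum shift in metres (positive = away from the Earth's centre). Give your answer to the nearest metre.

The local up (radial) axis is (cos φ cos λ, cos φ sin λ, sin φ), giving ΔU = 79.490 + 67.171 − 65.455 = 81.21 m.

ΔU = 81 m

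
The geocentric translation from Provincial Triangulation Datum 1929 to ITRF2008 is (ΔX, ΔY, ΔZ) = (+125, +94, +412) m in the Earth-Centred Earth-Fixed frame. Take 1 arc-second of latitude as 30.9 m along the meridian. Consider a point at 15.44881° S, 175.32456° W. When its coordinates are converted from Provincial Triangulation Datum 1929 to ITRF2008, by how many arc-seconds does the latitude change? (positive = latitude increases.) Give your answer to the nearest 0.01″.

Δφ = 11.71″

sin φ = -0.266377, cos φ = 0.963869, sin λ = -0.081511, cos λ = -0.996672.
North component: ΔN = −sin φ cos λ·ΔX − sin φ sin λ·ΔY + cos φ·ΔZ = −(-0.266377)(-0.996672)(125) − (-0.266377)(-0.081511)(94) + (0.963869)(412) = 361.89 m.
1° of latitude spans 3600 × 30.90 = 111240 m, so Δφ = 361.89 / 111240 × 3600 = 11.712″.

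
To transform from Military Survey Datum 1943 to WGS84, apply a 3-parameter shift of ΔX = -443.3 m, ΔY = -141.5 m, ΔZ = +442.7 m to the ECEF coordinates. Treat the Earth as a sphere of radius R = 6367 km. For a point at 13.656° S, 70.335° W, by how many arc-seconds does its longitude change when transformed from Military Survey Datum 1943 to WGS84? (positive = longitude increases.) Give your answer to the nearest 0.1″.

Δλ = -15.5″

sin φ = -0.236092, cos φ = 0.971731, sin λ = -0.941676, cos λ = 0.336520.
East component: ΔE = −sin λ·ΔX + cos λ·ΔY = −(-0.941676)(-443.3) + (0.336520)(-141.5) = -465.06 m.
1° of latitude spans πR/180 = 111125 m; at latitude φ, 1° of longitude spans that × cos φ = 107983.7 m, so Δλ = -465.06 / 107983.7 × 3600 = -15.504″.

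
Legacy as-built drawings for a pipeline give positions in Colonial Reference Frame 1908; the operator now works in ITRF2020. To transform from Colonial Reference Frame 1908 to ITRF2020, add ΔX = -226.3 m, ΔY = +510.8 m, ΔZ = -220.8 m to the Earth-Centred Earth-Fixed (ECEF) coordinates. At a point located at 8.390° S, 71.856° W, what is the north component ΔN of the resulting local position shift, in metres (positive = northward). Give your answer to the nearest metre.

The local north axis is (−sin φ cos λ, −sin φ sin λ, cos φ), giving ΔN = -10.282 − 70.825 − 218.437 = -299.54 m.

ΔN = -300 m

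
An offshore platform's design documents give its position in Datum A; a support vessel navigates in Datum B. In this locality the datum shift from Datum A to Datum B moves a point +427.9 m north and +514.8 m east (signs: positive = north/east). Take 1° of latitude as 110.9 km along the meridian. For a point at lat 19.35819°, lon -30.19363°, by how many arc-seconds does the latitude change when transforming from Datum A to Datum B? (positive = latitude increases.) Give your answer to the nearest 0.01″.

1° of latitude = 110.9 km, so Δφ = 427.9 / 110900 = 0.0038584° = 13.890″.

Δφ = 13.89″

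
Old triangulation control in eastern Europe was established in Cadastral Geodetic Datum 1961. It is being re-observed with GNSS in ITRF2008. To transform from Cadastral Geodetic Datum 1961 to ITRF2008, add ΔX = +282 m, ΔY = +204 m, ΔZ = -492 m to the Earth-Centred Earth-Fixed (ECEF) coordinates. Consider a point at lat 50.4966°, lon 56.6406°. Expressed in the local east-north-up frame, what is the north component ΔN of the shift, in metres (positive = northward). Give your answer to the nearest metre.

The local north axis is (−sin φ cos λ, −sin φ sin λ, cos φ), giving ΔN = -119.649 − 131.470 − 312.973 = -564.09 m.

ΔN = -564 m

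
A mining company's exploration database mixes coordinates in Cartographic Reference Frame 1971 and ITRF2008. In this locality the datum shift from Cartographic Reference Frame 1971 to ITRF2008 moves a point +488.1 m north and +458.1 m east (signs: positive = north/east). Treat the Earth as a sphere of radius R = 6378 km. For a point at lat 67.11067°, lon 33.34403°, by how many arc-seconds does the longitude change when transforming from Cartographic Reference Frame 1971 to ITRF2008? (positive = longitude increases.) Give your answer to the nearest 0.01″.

Δλ = 38.09″

At latitude 67.11067°, cos φ = 0.388952.
One radian of longitude at latitude φ spans R cos φ, so Δλ = ΔE / (R cos φ) = 458.1 / (6378000 × 0.388952) = 1.8466e-04 rad = 38.089″.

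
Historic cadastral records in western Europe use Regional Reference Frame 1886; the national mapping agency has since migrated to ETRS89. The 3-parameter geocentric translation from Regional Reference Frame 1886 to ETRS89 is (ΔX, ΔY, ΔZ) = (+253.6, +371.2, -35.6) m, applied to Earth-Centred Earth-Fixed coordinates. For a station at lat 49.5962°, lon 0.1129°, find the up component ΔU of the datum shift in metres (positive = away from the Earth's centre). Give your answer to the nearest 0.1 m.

ΔU = 137.7 m

At φ = 49.5962°, λ = 0.1129°: sin φ = 0.761495, cos φ = 0.648170, sin λ = 0.001970, cos λ = 0.999998.
ΔU = cos φ cos λ·ΔX + cos φ sin λ·ΔY + sin φ·ΔZ = (0.648170)(0.999998)(253.6) + (0.648170)(0.001970)(371.2) + (0.761495)(-35.6) = 137.74 m.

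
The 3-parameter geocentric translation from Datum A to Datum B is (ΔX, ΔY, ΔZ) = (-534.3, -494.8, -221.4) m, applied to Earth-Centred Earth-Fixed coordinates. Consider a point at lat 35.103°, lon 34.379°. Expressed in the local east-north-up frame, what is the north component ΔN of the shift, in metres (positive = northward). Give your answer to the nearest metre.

At φ = 35.103°, λ = 34.379°: sin φ = 0.575048, cos φ = 0.818120, sin λ = 0.564665, cos λ = 0.825321.
ΔN = −sin φ cos λ·ΔX − sin φ sin λ·ΔY + cos φ·ΔZ = −(0.575048)(0.825321)(-534.3) − (0.575048)(0.564665)(-494.8) + (0.818120)(-221.4) = 233.11 m.

ΔN = 233 m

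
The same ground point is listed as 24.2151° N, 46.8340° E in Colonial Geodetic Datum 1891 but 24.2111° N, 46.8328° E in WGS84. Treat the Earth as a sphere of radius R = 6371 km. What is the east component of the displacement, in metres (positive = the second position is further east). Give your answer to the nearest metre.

ΔE = -122 m

Δφ = 24.2111° − 24.2151° = -0.0040°; Δλ = 46.8328° − 46.8340° = -0.0012°.
1° along a meridian = πR/180 = 111195 m.
ΔN = Δφ × 111195 = -444.8 m; ΔE = Δλ × 111195 × cos(24.2151°) = -0.0012 × 111195 × 0.912012 = -121.7 m.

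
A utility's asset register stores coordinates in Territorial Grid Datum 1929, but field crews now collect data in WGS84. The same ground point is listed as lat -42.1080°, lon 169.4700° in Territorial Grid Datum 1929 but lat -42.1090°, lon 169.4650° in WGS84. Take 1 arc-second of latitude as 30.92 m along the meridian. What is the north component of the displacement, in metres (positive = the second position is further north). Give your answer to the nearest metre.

ΔN = -111 m

Δφ = -42.1090° − -42.1080° = -0.0010°; Δλ = 169.4650° − 169.4700° = -0.0050°.
1° of latitude = 3600 × 30.92 = 111312 m.
ΔN = Δφ × 111312 = -111.3 m; ΔE = Δλ × 111312 × cos(-42.1080°) = -0.0050 × 111312 × 0.741882 = -412.9 m.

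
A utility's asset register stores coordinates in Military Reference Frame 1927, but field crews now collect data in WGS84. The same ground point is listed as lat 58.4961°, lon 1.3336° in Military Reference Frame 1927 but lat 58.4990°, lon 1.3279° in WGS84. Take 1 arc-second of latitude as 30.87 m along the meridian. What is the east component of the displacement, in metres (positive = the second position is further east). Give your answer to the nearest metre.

ΔE = -331 m

Δφ = 58.4990° − 58.4961° = +0.0029°; Δλ = 1.3279° − 1.3336° = -0.0057°.
1° of latitude = 3600 × 30.87 = 111132 m.
ΔN = Δφ × 111132 = 322.3 m; ΔE = Δλ × 111132 × cos(58.4961°) = -0.0057 × 111132 × 0.522557 = -331.0 m.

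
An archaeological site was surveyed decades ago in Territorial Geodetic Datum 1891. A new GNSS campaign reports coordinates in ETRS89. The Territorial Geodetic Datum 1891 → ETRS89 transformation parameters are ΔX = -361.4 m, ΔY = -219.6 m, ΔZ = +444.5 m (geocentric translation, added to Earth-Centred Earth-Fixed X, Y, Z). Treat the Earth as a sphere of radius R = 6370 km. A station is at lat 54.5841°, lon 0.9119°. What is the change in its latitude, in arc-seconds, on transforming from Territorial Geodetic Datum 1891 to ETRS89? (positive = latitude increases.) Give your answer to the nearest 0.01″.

sin φ = 0.814967, cos φ = 0.579507, sin λ = 0.015915, cos λ = 0.999873.
North component: ΔN = −sin φ cos λ·ΔX − sin φ sin λ·ΔY + cos φ·ΔZ = −(0.814967)(0.999873)(-361.4) − (0.814967)(0.015915)(-219.6) + (0.579507)(444.5) = 554.93 m.
1° of latitude spans πR/180 = 111177 m, so Δφ = 554.93 / 111177 × 3600 = 17.969″.

Δφ = 17.97″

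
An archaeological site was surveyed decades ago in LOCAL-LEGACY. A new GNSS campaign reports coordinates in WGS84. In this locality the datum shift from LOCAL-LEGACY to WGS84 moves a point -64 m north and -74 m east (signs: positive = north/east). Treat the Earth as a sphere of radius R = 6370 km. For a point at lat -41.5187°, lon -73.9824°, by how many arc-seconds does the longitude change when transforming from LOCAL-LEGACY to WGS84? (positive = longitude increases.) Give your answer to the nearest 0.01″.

Δλ = -3.20″

At latitude -41.5187°, cos φ = 0.748739.
One radian of longitude at latitude φ spans R cos φ, so Δλ = ΔE / (R cos φ) = -74.0 / (6370000 × 0.748739) = -1.5515e-05 rad = -3.200″.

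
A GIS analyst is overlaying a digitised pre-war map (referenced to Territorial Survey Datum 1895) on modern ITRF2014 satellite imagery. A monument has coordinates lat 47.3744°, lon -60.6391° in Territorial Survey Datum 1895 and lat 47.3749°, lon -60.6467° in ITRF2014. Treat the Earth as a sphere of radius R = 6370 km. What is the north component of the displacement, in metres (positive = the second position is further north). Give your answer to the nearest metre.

ΔN = 56 m

Δφ = 47.3749° − 47.3744° = +0.0005°; Δλ = -60.6467° − -60.6391° = -0.0076°.
1° along a meridian = πR/180 = 111177 m.
ΔN = Δφ × 111177 = 55.6 m; ΔE = Δλ × 111177 × cos(47.3744°) = -0.0076 × 111177 × 0.677205 = -572.2 m.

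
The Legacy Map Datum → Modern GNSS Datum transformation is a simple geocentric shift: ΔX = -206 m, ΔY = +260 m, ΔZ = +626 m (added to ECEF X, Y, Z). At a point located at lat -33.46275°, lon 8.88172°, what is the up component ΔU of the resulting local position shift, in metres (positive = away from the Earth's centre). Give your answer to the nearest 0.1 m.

At φ = -33.46275°, λ = 8.88172°: sin φ = -0.551395, cos φ = 0.834244, sin λ = 0.154395, cos λ = 0.988009.
ΔU = cos φ cos λ·ΔX + cos φ sin λ·ΔY + sin φ·ΔZ = (0.834244)(0.988009)(-206) + (0.834244)(0.154395)(260) + (-0.551395)(626) = -481.48 m.

ΔU = -481.5 m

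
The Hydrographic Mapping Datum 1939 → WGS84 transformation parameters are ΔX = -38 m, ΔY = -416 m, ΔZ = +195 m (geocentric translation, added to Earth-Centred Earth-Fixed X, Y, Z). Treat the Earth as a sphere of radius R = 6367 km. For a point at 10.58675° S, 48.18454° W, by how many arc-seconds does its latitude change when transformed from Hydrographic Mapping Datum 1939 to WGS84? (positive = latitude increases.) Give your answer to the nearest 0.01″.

sin φ = -0.183724, cos φ = 0.982978, sin λ = -0.745296, cos λ = 0.666734.
North component: ΔN = −sin φ cos λ·ΔX − sin φ sin λ·ΔY + cos φ·ΔZ = −(-0.183724)(0.666734)(-38) − (-0.183724)(-0.745296)(-416) + (0.982978)(195) = 243.99 m.
1° of latitude spans πR/180 = 111125 m, so Δφ = 243.99 / 111125 × 3600 = 7.904″.

Δφ = 7.90″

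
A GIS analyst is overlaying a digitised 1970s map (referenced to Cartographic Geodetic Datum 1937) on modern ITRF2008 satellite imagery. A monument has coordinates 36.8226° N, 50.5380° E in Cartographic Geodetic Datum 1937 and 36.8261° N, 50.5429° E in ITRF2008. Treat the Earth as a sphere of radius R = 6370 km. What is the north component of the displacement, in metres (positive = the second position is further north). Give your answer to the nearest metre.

ΔN = 389 m

Δφ = 36.8261° − 36.8226° = +0.0035°; Δλ = 50.5429° − 50.5380° = +0.0049°.
1° along a meridian = πR/180 = 111177 m.
ΔN = Δφ × 111177 = 389.1 m; ΔE = Δλ × 111177 × cos(36.8226°) = +0.0049 × 111177 × 0.800495 = 436.1 m.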